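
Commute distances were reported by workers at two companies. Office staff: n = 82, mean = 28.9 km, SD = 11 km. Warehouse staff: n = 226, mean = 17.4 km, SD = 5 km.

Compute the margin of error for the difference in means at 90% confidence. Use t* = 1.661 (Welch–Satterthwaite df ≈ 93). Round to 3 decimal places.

2.092

SE₁ = s₁/√n₁ = 11/√82 = 1.2147; SE₂ = 5/√226 = 0.3326.
Independent samples, unequal variances: SE_diff = √(SE₁² + SE₂²) = √(1.47549609 + 0.11062276) = 1.2594.
t* = 1.661, so margin of error = 1.661 × 1.2594 = 2.0919.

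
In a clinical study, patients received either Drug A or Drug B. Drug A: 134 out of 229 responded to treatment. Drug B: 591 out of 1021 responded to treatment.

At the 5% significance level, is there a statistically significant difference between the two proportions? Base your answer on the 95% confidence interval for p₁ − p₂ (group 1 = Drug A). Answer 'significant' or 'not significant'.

First, p̂₁ = 134/229 = 0.5852; p̂₂ = 591/1021 = 0.5788.
The two standard errors are √(0.5852×0.4148/229) = 0.03256 and √(0.5788×0.4212/1021) = 0.01545.
Because the samples are independent, SE_diff = √(0.03256² + 0.01545²) = 0.03604.
Using z* = 1.960 for 95%, ME = 1.960 × 0.03604 = 0.07064.
p̂₁ − p̂₂ = 0.0064; interval 0.0064 ± 0.07064 gives (-0.06424, 0.07704).
The interval (-0.06424, 0.07704) contains 0, so the difference is not significant.

not significant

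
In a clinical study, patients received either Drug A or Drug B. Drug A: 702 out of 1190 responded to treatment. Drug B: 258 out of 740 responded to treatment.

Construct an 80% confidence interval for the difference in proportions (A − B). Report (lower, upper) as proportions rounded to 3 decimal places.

(0.212, 0.270)

p̂₁ = 702/1190 = 0.5899 and p̂₂ = 258/740 = 0.3486.
SE₁ = √(p̂₁(1−p̂₁)/n₁) = √(0.5899·0.4101/1190) = 0.01426; SE₂ = √(0.3486·0.6514/740) = 0.01752.
Independent samples: SE of the difference = √(SE₁² + SE₂²) = √(0.0002033476 + 0.0003069504) = 0.02259.
z* for 80% confidence is 1.282, so the margin of error is 1.282 × 0.02259 = 0.02896.
Point estimate p̂₁ − p̂₂ = 0.5899 − 0.3486 = 0.2413.
0.2413 ± 0.02896 → (0.212, 0.270).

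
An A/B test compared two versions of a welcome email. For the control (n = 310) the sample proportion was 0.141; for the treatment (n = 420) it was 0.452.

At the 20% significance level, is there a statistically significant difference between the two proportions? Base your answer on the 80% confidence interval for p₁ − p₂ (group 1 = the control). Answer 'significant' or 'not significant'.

Each SE is √(p̂(1−p̂)/n): √(0.1410·0.8590/310) = 0.01977 and √(0.4520·0.5480/420) = 0.02428.
SE(p̂₁ − p̂₂) = √(SE₁² + SE₂²) = √(0.0003908529 + 0.0005895184) = 0.03131, since the two samples are independent.
At 80% confidence z* = 1.282; margin = 1.282 × 0.03131 = 0.04014.
The difference is 0.1410 − 0.4520 = -0.3110, so the interval is -0.3110 ± 0.04014 = (-0.35114, -0.27086).
The interval (-0.35114, -0.27086) does not contain 0, so the difference is significant.

significant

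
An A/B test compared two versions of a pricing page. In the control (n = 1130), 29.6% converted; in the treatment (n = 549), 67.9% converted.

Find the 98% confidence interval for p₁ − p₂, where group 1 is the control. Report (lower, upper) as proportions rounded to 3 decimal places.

Each SE is √(p̂(1−p̂)/n): √(0.2960·0.7040/1130) = 0.01358 and √(0.6790·0.3210/549) = 0.01993.
SE(p̂₁ − p̂₂) = √(SE₁² + SE₂²) = √(0.0001844164 + 0.0003972049) = 0.02412, since the two samples are independent.
At 98% confidence z* = 2.326; margin = 2.326 × 0.02412 = 0.05610.
The difference is 0.2960 − 0.6790 = -0.3830, so the interval is -0.3830 ± 0.05610 = (-0.439, -0.327).

(-0.439, -0.327)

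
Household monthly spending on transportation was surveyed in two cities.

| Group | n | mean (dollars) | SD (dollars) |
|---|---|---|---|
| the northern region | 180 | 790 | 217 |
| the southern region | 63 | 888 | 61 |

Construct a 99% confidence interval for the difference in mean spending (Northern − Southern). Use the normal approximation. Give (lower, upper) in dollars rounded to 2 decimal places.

(-144.13, -51.87)

Standard errors of each mean: 217/√180 = 16.1742 and 61/√63 = 7.6853.
SE(x̄₁ − x̄₂) = √(16.1742² + 7.6853²) = 17.9072 for independent samples with unequal variances.
With z* = 2.576, the margin is 2.576 × 17.9072 = 46.1289.
x̄₁ − x̄₂ = 790 − 888 = -98.0000; the interval is -98.0000 ± 46.1289 = (-144.13, -51.87).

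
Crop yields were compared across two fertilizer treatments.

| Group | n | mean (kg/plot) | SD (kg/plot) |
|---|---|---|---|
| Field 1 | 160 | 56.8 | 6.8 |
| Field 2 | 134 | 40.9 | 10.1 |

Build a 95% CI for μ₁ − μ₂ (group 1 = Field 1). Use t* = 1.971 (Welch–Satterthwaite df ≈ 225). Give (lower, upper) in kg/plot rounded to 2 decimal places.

Standard errors of each mean: 6.8/√160 = 0.5376 and 10.1/√134 = 0.8725.
SE(x̄₁ − x̄₂) = √(0.5376² + 0.8725²) = 1.0248 for independent samples with unequal variances.
With t* = 1.971, the margin is 1.971 × 1.0248 = 2.0199.
x̄₁ − x̄₂ = 56.8 − 40.9 = 15.9000; the interval is 15.9000 ± 2.0199 = (13.88, 17.92).

(13.88, 17.92)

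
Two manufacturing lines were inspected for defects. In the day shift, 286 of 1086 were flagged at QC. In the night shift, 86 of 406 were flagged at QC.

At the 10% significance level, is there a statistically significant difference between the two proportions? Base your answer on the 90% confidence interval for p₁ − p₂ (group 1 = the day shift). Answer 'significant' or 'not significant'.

significant

p̂₁ = 286/1086 = 0.2634 and p̂₂ = 86/406 = 0.2118.
SE₁ = √(p̂₁(1−p̂₁)/n₁) = √(0.2634·0.7366/1086) = 0.01337; SE₂ = √(0.2118·0.7882/406) = 0.02028.
Independent samples: SE of the difference = √(SE₁² + SE₂²) = √(0.0001787569 + 0.0004112784) = 0.02429.
z* for 90% confidence is 1.645, so the margin of error is 1.645 × 0.02429 = 0.03996.
Point estimate p̂₁ − p̂₂ = 0.2634 − 0.2118 = 0.0516.
0.0516 ± 0.03996 → (0.01164, 0.09156).
The interval (0.01164, 0.09156) does not contain 0, so the difference is significant.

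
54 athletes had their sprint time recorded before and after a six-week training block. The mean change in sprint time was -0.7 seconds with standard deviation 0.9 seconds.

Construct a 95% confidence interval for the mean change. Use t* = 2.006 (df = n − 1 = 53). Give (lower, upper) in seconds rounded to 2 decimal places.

(-0.95, -0.45)

This is a matched-pairs design, so SE = s_d/√n = 0.9/√54 = 0.1225.
Margin = 2.006 × 0.1225 = 0.2457; the interval is -0.7 ± 0.2457 = (-0.95, -0.45).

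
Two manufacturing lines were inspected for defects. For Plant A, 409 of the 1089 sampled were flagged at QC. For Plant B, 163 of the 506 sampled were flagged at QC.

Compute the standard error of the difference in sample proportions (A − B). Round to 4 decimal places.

0.0254

First, p̂₁ = 409/1089 = 0.3756; p̂₂ = 163/506 = 0.3221.
The two standard errors are √(0.3756×0.6244/1089) = 0.01468 and √(0.3221×0.6779/506) = 0.02077.
Because the samples are independent, SE_diff = √(0.01468² + 0.02077²) = 0.02543.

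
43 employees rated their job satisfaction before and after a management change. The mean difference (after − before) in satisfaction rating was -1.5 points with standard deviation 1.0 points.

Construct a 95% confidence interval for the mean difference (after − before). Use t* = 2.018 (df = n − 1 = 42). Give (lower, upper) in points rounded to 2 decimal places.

(-1.81, -1.19)

Paired design: SE = s_d/√n = 1.0/√43 = 0.1525.
t* = 2.018; margin of error = 2.018 × 0.1525 = 0.3077.
-1.5 ± 0.3077 → (-1.81, -1.19).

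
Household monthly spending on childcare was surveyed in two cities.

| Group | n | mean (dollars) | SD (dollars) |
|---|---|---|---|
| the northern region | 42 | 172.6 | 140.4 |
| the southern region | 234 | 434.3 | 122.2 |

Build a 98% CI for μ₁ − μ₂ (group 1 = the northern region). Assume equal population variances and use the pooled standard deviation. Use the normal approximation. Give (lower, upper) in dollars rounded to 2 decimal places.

Pooled variance s_p² = [41·140.4² + 233·122.2²] / (42+234−2) = 15647.9937, so s_p = 125.0919.
SE_diff = s_p·√(1/n₁ + 1/n₂) = 125.0919·√(1/42 + 1/234) = 20.9629.
z* = 2.326; margin = 2.326 × 20.9629 = 48.7597.
Difference = 172.6 − 434.3 = -261.7000.
-261.7000 ± 48.7597 → (-310.46, -212.94).

(-310.46, -212.94)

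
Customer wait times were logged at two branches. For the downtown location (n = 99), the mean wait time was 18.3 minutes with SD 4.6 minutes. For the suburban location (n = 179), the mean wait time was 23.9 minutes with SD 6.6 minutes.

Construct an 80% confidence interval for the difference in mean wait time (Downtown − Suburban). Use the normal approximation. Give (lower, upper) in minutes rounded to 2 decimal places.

(-6.47, -4.73)

SE₁ = s₁/√n₁ = 4.6/√99 = 0.4623; SE₂ = 6.6/√179 = 0.4933.
Independent samples, unequal variances: SE_diff = √(SE₁² + SE₂²) = √(0.21372129 + 0.24334489) = 0.6761.
z* = 1.282, so margin of error = 1.282 × 0.6761 = 0.8668.
Difference in means = 18.3 − 23.9 = -5.6000.
-5.6000 ± 0.8668 → (-6.47, -4.73).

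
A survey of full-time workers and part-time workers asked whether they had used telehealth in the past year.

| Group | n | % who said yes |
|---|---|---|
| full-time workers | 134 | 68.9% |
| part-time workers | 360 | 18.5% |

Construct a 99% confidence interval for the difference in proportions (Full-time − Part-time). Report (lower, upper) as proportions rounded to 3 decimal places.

Each SE is √(p̂(1−p̂)/n): √(0.6890·0.3110/134) = 0.03999 and √(0.1850·0.8150/360) = 0.02047.
SE(p̂₁ − p̂₂) = √(SE₁² + SE₂²) = √(0.0015992001 + 0.0004190209) = 0.04492, since the two samples are independent.
At 99% confidence z* = 2.576; margin = 2.576 × 0.04492 = 0.11571.
The difference is 0.6890 − 0.1850 = 0.5040, so the interval is 0.5040 ± 0.11571 = (0.388, 0.620).

(0.388, 0.620)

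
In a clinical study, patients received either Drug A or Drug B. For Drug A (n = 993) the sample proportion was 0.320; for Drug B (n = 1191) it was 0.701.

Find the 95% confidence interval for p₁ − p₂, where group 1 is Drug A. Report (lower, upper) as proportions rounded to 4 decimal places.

(-0.4200, -0.3420)

SE₁ = √(p̂₁(1−p̂₁)/n₁) = √(0.3200·0.6800/993) = 0.01480; SE₂ = √(0.7010·0.2990/1191) = 0.01327.
Independent samples: SE of the difference = √(SE₁² + SE₂²) = √(0.00021904 + 0.0001760929) = 0.01988.
z* for 95% confidence is 1.960, so the margin of error is 1.960 × 0.01988 = 0.03896.
Point estimate p̂₁ − p̂₂ = 0.3200 − 0.7010 = -0.3810.
-0.3810 ± 0.03896 → (-0.4200, -0.3420).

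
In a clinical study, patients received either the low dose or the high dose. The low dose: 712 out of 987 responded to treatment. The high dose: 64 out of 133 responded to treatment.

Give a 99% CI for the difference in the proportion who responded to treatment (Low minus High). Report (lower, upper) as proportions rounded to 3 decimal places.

p̂₁ = 712/987 = 0.7214 and p̂₂ = 64/133 = 0.4812.
SE₁ = √(p̂₁(1−p̂₁)/n₁) = √(0.7214·0.2786/987) = 0.01427; SE₂ = √(0.4812·0.5188/133) = 0.04332.
Independent samples: SE of the difference = √(SE₁² + SE₂²) = √(0.0002036329 + 0.0018766224) = 0.04561.
z* for 99% confidence is 2.576, so the margin of error is 2.576 × 0.04561 = 0.11749.
Point estimate p̂₁ − p̂₂ = 0.7214 − 0.4812 = 0.2402.
0.2402 ± 0.11749 → (0.123, 0.358).

(0.123, 0.358)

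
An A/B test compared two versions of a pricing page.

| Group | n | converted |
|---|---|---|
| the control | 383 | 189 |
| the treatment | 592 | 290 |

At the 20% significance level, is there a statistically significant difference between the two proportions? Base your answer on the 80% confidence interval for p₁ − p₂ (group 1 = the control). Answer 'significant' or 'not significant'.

not significant

Sample proportions: 189/383 = 0.4935, 290/592 = 0.4899.
Each SE is √(p̂(1−p̂)/n): √(0.4935·0.5065/383) = 0.02555 and √(0.4899·0.5101/592) = 0.02055.
SE(p̂₁ − p̂₂) = √(SE₁² + SE₂²) = √(0.0006528025 + 0.0004223025) = 0.03279, since the two samples are independent.
At 80% confidence z* = 1.282; margin = 1.282 × 0.03279 = 0.04204.
The difference is 0.4935 − 0.4899 = 0.0036, so the interval is 0.0036 ± 0.04204 = (-0.03844, 0.04564).
The interval (-0.03844, 0.04564) contains 0, so the difference is not significant.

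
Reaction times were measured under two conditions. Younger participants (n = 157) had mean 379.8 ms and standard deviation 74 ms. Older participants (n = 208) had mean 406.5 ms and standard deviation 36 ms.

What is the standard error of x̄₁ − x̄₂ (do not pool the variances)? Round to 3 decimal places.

6.412

Standard errors of each mean: 74/√157 = 5.9058 and 36/√208 = 2.4962.
SE(x̄₁ − x̄₂) = √(5.9058² + 2.4962²) = 6.4117 for independent samples with unequal variances.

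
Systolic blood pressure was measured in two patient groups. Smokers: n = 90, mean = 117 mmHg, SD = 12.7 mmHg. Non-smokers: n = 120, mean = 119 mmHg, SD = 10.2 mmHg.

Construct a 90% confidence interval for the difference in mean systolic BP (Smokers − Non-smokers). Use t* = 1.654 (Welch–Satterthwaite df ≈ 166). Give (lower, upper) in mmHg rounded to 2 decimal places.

(-4.70, 0.70)

Per-group SEs: s₁/√n₁ = 12.7/√90 = 1.3387, s₂/√n₂ = 10.2/√120 = 0.9311.
Unpooled SE of the difference: √(1.79211769 + 0.86694721) = 1.6307.
Margin of error = t* · SE = 1.654 × 1.6307 = 2.6972.
x̄₁ − x̄₂ = 117 − 119 = -2.0000.
CI: -2.0000 ± 2.6972 = (-4.70, 0.70).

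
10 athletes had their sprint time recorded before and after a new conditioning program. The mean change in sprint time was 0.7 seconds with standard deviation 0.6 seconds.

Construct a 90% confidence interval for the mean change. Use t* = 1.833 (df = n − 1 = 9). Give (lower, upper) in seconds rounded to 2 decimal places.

(0.35, 1.05)

This is a matched-pairs design, so SE = s_d/√n = 0.6/√10 = 0.1897.
Margin = 1.833 × 0.1897 = 0.3477; the interval is 0.7 ± 0.3477 = (0.35, 1.05).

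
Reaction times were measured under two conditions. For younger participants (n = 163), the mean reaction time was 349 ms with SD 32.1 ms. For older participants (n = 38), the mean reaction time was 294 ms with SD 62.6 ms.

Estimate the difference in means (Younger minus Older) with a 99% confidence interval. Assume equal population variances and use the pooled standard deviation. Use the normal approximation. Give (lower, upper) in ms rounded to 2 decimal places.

(36.63, 73.37)

s_p = √[((n₁−1)s₁² + (n₂−1)s₂²)/(n₁+n₂−2)] = √[(162·32.1² + 37·62.6²)/199] = 39.5909.
SE = 39.5909·√(1/163 + 1/38) = 7.1319.
With z* = 2.576, margin = 2.576 × 7.1319 = 18.3718.
x̄₁ − x̄₂ = 349 − 294 = 55.0000; interval 55.0000 ± 18.3718 = (36.63, 73.37).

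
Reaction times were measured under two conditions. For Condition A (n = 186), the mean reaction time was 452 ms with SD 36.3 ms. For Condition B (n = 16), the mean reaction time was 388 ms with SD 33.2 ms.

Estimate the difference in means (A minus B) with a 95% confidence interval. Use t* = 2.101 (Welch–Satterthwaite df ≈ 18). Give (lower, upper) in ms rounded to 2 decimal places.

(45.69, 82.31)

SE₁ = s₁/√n₁ = 36.3/√186 = 2.6616; SE₂ = 33.2/√16 = 8.3000.
Independent samples, unequal variances: SE_diff = √(SE₁² + SE₂²) = √(7.08411456 + 68.89) = 8.7163.
t* = 2.101, so margin of error = 2.101 × 8.7163 = 18.3129.
Difference in means = 452 − 388 = 64.0000.
64.0000 ± 18.3129 → (45.69, 82.31).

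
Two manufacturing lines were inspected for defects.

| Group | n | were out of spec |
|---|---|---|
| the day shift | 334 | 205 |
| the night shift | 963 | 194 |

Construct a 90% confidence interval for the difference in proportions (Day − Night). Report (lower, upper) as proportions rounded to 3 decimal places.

First, p̂₁ = 205/334 = 0.6138; p̂₂ = 194/963 = 0.2015.
The two standard errors are √(0.6138×0.3862/334) = 0.02664 and √(0.2015×0.7985/963) = 0.01293.
Because the samples are independent, SE_diff = √(0.02664² + 0.01293²) = 0.02961.
Using z* = 1.645 for 90%, ME = 1.645 × 0.02961 = 0.04871.
p̂₁ − p̂₂ = 0.4123; interval 0.4123 ± 0.04871 gives (0.364, 0.461).

(0.364, 0.461)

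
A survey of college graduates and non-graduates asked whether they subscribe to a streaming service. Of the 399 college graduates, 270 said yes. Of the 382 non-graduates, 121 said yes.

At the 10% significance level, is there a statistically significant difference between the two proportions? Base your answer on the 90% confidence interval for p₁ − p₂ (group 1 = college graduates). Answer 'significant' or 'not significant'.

First, p̂₁ = 270/399 = 0.6767; p̂₂ = 121/382 = 0.3168.
The two standard errors are √(0.6767×0.3233/399) = 0.02342 and √(0.3168×0.6832/382) = 0.02380.
Because the samples are independent, SE_diff = √(0.02342² + 0.02380²) = 0.03339.
Using z* = 1.645 for 90%, ME = 1.645 × 0.03339 = 0.05493.
p̂₁ − p̂₂ = 0.3599; interval 0.3599 ± 0.05493 gives (0.30497, 0.41483).
The interval (0.30497, 0.41483) does not contain 0, so the difference is significant.

significant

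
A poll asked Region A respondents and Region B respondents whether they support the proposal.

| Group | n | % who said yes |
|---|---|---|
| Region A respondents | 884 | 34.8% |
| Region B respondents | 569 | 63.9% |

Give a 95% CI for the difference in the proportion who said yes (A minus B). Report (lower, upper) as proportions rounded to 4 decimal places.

SE₁ = √(p̂₁(1−p̂₁)/n₁) = √(0.3480·0.6520/884) = 0.01602; SE₂ = √(0.6390·0.3610/569) = 0.02013.
Independent samples: SE of the difference = √(SE₁² + SE₂²) = √(0.0002566404 + 0.0004052169) = 0.02573.
z* for 95% confidence is 1.960, so the margin of error is 1.960 × 0.02573 = 0.05043.
Point estimate p̂₁ − p̂₂ = 0.3480 − 0.6390 = -0.2910.
-0.2910 ± 0.05043 → (-0.3414, -0.2406).

(-0.3414, -0.2406)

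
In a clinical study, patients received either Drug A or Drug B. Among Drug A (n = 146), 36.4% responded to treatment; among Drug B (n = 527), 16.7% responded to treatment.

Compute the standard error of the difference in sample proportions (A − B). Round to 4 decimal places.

0.0430

Each SE is √(p̂(1−p̂)/n): √(0.3640·0.6360/146) = 0.03982 and √(0.1670·0.8330/527) = 0.01625.
SE(p̂₁ − p̂₂) = √(SE₁² + SE₂²) = √(0.0015856324 + 0.0002640625) = 0.04301, since the two samples are independent.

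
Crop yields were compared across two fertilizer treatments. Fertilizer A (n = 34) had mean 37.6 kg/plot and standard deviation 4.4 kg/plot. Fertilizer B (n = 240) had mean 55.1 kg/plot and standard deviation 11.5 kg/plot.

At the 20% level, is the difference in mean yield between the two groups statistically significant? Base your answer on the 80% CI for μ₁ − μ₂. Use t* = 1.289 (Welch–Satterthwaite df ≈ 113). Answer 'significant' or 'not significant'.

Standard errors of each mean: 4.4/√34 = 0.7546 and 11.5/√240 = 0.7423.
SE(x̄₁ − x̄₂) = √(0.7546² + 0.7423²) = 1.0585 for independent samples with unequal variances.
With t* = 1.289, the margin is 1.289 × 1.0585 = 1.3644.
x̄₁ − x̄₂ = 37.6 − 55.1 = -17.5000; the interval is -17.5000 ± 1.3644 = (-18.8644, -16.1356).
The interval (-18.8644, -16.1356) does not contain 0, so the difference is significant.

significant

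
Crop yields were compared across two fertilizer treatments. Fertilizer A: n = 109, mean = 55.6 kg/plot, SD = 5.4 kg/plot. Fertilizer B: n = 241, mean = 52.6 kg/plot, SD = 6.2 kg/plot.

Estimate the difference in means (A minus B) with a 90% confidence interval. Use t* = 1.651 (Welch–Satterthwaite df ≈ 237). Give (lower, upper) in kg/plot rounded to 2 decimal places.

(1.92, 4.08)

SE₁ = s₁/√n₁ = 5.4/√109 = 0.5172; SE₂ = 6.2/√241 = 0.3994.
Independent samples, unequal variances: SE_diff = √(SE₁² + SE₂²) = √(0.26749584 + 0.15952036) = 0.6535.
t* = 1.651, so margin of error = 1.651 × 0.6535 = 1.0789.
Difference in means = 55.6 − 52.6 = 3.0000.
3.0000 ± 1.0789 → (1.92, 4.08).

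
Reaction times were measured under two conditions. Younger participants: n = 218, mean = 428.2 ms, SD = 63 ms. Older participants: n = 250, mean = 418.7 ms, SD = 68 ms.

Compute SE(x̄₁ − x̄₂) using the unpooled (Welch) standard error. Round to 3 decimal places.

SE₁ = s₁/√n₁ = 63/√218 = 4.2669; SE₂ = 68/√250 = 4.3007.
Independent samples, unequal variances: SE_diff = √(SE₁² + SE₂²) = √(18.20643561 + 18.49602049) = 6.0583.

6.058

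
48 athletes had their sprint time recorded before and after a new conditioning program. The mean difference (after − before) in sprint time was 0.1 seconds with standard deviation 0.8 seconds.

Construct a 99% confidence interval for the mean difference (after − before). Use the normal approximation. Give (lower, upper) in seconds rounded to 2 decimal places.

Paired design: SE = s_d/√n = 0.8/√48 = 0.1155.
z* = 2.576; margin of error = 2.576 × 0.1155 = 0.2975.
0.1 ± 0.2975 → (-0.20, 0.40).

(-0.20, 0.40)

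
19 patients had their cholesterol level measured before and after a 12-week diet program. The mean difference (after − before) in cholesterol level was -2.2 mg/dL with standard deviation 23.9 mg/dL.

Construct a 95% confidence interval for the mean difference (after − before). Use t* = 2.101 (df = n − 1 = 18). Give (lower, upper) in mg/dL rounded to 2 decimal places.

Paired design: SE = s_d/√n = 23.9/√19 = 5.4830.
t* = 2.101; margin of error = 2.101 × 5.4830 = 11.5198.
-2.2 ± 11.5198 → (-13.72, 9.32).

(-13.72, 9.32)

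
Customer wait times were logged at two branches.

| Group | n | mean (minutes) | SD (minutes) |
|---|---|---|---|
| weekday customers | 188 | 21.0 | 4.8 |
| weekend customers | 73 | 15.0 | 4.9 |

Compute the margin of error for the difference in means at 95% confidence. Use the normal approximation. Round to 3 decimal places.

SE₁ = s₁/√n₁ = 4.8/√188 = 0.3501; SE₂ = 4.9/√73 = 0.5735.
Independent samples, unequal variances: SE_diff = √(SE₁² + SE₂²) = √(0.12257001 + 0.32890225) = 0.6719.
z* = 1.960, so margin of error = 1.960 × 0.6719 = 1.3169.

1.317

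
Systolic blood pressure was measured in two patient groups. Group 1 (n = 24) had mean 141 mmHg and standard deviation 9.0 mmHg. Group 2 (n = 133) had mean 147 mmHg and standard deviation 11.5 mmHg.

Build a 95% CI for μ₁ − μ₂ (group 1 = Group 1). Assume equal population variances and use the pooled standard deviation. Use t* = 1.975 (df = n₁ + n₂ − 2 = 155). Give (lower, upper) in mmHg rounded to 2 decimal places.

Pooled variance s_p² = [23·9.0² + 132·11.5²] / (24+133−2) = 124.6452, so s_p = 11.1645.
SE_diff = s_p·√(1/n₁ + 1/n₂) = 11.1645·√(1/24 + 1/133) = 2.4760.
t* = 1.975; margin = 1.975 × 2.4760 = 4.8901.
Difference = 141 − 147 = -6.0000.
-6.0000 ± 4.8901 → (-10.89, -1.11).

(-10.89, -1.11)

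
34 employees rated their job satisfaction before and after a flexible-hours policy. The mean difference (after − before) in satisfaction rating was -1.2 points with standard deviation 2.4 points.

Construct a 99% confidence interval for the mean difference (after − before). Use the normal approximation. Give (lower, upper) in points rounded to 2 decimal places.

(-2.26, -0.14)

Paired design: SE = s_d/√n = 2.4/√34 = 0.4116.
z* = 2.576; margin of error = 2.576 × 0.4116 = 1.0603.
-1.2 ± 1.0603 → (-2.26, -0.14).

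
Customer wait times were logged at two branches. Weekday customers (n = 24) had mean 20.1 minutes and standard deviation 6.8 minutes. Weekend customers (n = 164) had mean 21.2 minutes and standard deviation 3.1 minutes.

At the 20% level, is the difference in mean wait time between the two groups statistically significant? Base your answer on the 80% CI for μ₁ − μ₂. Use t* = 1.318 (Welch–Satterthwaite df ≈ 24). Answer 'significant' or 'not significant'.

not significant

SE₁ = s₁/√n₁ = 6.8/√24 = 1.3880; SE₂ = 3.1/√164 = 0.2421.
Independent samples, unequal variances: SE_diff = √(SE₁² + SE₂²) = √(1.926544 + 0.05861241) = 1.4090.
t* = 1.318, so margin of error = 1.318 × 1.4090 = 1.8571.
Difference in means = 20.1 − 21.2 = -1.1000.
-1.1000 ± 1.8571 → (-2.9571, 0.7571).
The interval (-2.9571, 0.7571) contains 0, so the difference is not significant.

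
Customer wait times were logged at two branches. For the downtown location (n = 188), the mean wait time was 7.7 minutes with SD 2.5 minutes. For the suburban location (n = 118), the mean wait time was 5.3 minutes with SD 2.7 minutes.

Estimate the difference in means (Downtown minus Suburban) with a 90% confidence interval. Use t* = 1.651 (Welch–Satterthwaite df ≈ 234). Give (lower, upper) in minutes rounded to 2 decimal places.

Per-group SEs: s₁/√n₁ = 2.5/√188 = 0.1823, s₂/√n₂ = 2.7/√118 = 0.2486.
Unpooled SE of the difference: √(0.03323329 + 0.06180196) = 0.3083.
Margin of error = t* · SE = 1.651 × 0.3083 = 0.5090.
x̄₁ − x̄₂ = 7.7 − 5.3 = 2.4000.
CI: 2.4000 ± 0.5090 = (1.89, 2.91).

(1.89, 2.91)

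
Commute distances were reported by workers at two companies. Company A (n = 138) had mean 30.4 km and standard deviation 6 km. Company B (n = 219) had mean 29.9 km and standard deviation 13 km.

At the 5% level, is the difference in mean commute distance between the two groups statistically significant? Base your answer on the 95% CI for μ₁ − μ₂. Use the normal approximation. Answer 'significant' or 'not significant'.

not significant

Standard errors of each mean: 6/√138 = 0.5108 and 13/√219 = 0.8785.
SE(x̄₁ − x̄₂) = √(0.5108² + 0.8785²) = 1.0162 for independent samples with unequal variances.
With z* = 1.960, the margin is 1.960 × 1.0162 = 1.9918.
x̄₁ − x̄₂ = 30.4 − 29.9 = 0.5000; the interval is 0.5000 ± 1.9918 = (-1.4918, 2.4918).
The interval (-1.4918, 2.4918) contains 0, so the difference is not significant.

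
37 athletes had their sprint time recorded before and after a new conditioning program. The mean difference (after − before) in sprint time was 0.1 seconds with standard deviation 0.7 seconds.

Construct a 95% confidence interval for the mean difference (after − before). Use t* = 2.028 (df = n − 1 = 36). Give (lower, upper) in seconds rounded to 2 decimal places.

(-0.13, 0.33)

Paired design: SE = s_d/√n = 0.7/√37 = 0.1151.
t* = 2.028; margin of error = 2.028 × 0.1151 = 0.2334.
0.1 ± 0.2334 → (-0.13, 0.33).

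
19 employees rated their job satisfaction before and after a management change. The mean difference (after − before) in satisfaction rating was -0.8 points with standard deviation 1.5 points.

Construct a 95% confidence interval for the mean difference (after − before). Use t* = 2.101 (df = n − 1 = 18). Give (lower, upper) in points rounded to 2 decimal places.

(-1.52, -0.08)

Paired design: SE = s_d/√n = 1.5/√19 = 0.3441.
t* = 2.101; margin of error = 2.101 × 0.3441 = 0.7230.
-0.8 ± 0.7230 → (-1.52, -0.08).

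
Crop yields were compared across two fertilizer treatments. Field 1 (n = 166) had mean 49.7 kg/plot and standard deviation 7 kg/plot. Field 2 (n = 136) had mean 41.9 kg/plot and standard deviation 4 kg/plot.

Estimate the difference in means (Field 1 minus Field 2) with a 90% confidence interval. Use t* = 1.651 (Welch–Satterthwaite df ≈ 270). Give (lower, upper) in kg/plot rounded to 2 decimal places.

Standard errors of each mean: 7/√166 = 0.5433 and 4/√136 = 0.3430.
SE(x̄₁ − x̄₂) = √(0.5433² + 0.3430²) = 0.6425 for independent samples with unequal variances.
With t* = 1.651, the margin is 1.651 × 0.6425 = 1.0608.
x̄₁ − x̄₂ = 49.7 − 41.9 = 7.8000; the interval is 7.8000 ± 1.0608 = (6.74, 8.86).

(6.74, 8.86)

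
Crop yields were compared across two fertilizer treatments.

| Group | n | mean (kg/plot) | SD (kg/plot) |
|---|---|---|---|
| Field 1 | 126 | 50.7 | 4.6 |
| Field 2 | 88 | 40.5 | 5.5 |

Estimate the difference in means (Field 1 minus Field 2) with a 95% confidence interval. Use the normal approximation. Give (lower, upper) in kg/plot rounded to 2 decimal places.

(8.80, 11.60)

SE₁ = s₁/√n₁ = 4.6/√126 = 0.4098; SE₂ = 5.5/√88 = 0.5863.
Independent samples, unequal variances: SE_diff = √(SE₁² + SE₂²) = √(0.16793604 + 0.34374769) = 0.7153.
z* = 1.960, so margin of error = 1.960 × 0.7153 = 1.4020.
Difference in means = 50.7 − 40.5 = 10.2000.
10.2000 ± 1.4020 → (8.80, 11.60).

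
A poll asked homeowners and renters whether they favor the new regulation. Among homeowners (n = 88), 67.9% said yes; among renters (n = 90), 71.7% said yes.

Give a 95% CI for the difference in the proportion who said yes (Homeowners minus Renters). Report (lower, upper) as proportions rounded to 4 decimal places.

(-0.1728, 0.0968)

Each SE is √(p̂(1−p̂)/n): √(0.6790·0.3210/88) = 0.04977 and √(0.7170·0.2830/90) = 0.04748.
SE(p̂₁ − p̂₂) = √(SE₁² + SE₂²) = √(0.0024770529 + 0.0022543504) = 0.06879, since the two samples are independent.
At 95% confidence z* = 1.960; margin = 1.960 × 0.06879 = 0.13483.
The difference is 0.6790 − 0.7170 = -0.0380, so the interval is -0.0380 ± 0.13483 = (-0.1728, 0.0968).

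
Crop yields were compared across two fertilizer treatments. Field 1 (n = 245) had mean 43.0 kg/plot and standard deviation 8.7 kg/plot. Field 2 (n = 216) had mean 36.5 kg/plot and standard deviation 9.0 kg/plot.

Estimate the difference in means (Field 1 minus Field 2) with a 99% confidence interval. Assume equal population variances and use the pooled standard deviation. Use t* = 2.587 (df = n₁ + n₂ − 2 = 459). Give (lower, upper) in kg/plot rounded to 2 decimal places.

s_p = √[((n₁−1)s₁² + (n₂−1)s₂²)/(n₁+n₂−2)] = √[(244·8.7² + 215·9.0²)/459] = 8.8418.
SE = 8.8418·√(1/245 + 1/216) = 0.8252.
With t* = 2.587, margin = 2.587 × 0.8252 = 2.1348.
x̄₁ − x̄₂ = 43.0 − 36.5 = 6.5000; interval 6.5000 ± 2.1348 = (4.37, 8.63).

(4.37, 8.63)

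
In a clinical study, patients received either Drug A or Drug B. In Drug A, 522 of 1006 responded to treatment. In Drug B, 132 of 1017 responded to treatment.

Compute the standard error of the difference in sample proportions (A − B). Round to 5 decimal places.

0.01895

Sample proportions: 522/1006 = 0.5189, 132/1017 = 0.1298.
Each SE is √(p̂(1−p̂)/n): √(0.5189·0.4811/1006) = 0.01575 and √(0.1298·0.8702/1017) = 0.01054.
SE(p̂₁ − p̂₂) = √(SE₁² + SE₂²) = √(0.0002480625 + 0.0001110916) = 0.01895, since the two samples are independent.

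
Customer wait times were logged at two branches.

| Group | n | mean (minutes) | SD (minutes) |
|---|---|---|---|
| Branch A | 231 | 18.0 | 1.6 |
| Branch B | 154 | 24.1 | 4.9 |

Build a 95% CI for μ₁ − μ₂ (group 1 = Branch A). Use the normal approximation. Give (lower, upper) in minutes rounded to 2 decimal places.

(-6.90, -5.30)

Per-group SEs: s₁/√n₁ = 1.6/√231 = 0.1053, s₂/√n₂ = 4.9/√154 = 0.3949.
Unpooled SE of the difference: √(0.01108809 + 0.15594601) = 0.4087.
Margin of error = z* · SE = 1.960 × 0.4087 = 0.8011.
x̄₁ − x̄₂ = 18.0 − 24.1 = -6.1000.
CI: -6.1000 ± 0.8011 = (-6.90, -5.30).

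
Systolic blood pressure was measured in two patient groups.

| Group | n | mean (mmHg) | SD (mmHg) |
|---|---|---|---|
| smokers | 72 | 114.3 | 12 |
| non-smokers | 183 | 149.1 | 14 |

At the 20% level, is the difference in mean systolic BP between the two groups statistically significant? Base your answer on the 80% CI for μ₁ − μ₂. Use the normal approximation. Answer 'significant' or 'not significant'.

SE₁ = s₁/√n₁ = 12/√72 = 1.4142; SE₂ = 14/√183 = 1.0349.
Independent samples, unequal variances: SE_diff = √(SE₁² + SE₂²) = √(1.99996164 + 1.07101801) = 1.7524.
z* = 1.282, so margin of error = 1.282 × 1.7524 = 2.2466.
Difference in means = 114.3 − 149.1 = -34.8000.
-34.8000 ± 2.2466 → (-37.0466, -32.5534).
The interval (-37.0466, -32.5534) does not contain 0, so the difference is significant.

significant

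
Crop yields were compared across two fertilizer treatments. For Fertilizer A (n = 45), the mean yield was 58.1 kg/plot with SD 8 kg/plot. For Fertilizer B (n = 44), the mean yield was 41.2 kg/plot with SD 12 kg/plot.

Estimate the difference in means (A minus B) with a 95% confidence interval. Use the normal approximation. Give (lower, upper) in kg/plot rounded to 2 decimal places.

(12.65, 21.15)

Standard errors of each mean: 8/√45 = 1.1926 and 12/√44 = 1.8091.
SE(x̄₁ − x̄₂) = √(1.1926² + 1.8091²) = 2.1668 for independent samples with unequal variances.
With z* = 1.960, the margin is 1.960 × 2.1668 = 4.2469.
x̄₁ − x̄₂ = 58.1 − 41.2 = 16.9000; the interval is 16.9000 ± 4.2469 = (12.65, 21.15).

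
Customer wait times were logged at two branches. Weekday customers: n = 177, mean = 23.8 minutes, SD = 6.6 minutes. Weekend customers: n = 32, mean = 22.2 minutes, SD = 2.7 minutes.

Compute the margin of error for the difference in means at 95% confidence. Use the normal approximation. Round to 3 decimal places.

1.349

Per-group SEs: s₁/√n₁ = 6.6/√177 = 0.4961, s₂/√n₂ = 2.7/√32 = 0.4773.
Unpooled SE of the difference: √(0.24611521 + 0.22781529) = 0.6884.
Margin of error = z* · SE = 1.960 × 0.6884 = 1.3493.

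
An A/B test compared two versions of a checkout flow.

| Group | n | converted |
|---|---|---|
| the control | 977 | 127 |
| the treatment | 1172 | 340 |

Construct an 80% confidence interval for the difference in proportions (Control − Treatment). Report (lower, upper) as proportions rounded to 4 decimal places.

p̂₁ = 127/977 = 0.1300 and p̂₂ = 340/1172 = 0.2901.
SE₁ = √(p̂₁(1−p̂₁)/n₁) = √(0.1300·0.8700/977) = 0.01076; SE₂ = √(0.2901·0.7099/1172) = 0.01326.
Independent samples: SE of the difference = √(SE₁² + SE₂²) = √(0.0001157776 + 0.0001758276) = 0.01708.
z* for 80% confidence is 1.282, so the margin of error is 1.282 × 0.01708 = 0.02190.
Point estimate p̂₁ − p̂₂ = 0.1300 − 0.2901 = -0.1601.
-0.1601 ± 0.02190 → (-0.1820, -0.1382).

(-0.1820, -0.1382)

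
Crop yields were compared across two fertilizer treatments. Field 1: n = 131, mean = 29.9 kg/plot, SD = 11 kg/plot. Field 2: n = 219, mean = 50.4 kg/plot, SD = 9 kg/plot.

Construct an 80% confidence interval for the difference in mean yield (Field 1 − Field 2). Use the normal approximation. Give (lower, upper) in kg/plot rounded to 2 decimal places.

SE₁ = s₁/√n₁ = 11/√131 = 0.9611; SE₂ = 9/√219 = 0.6082.
Independent samples, unequal variances: SE_diff = √(SE₁² + SE₂²) = √(0.92371321 + 0.36990724) = 1.1374.
z* = 1.282, so margin of error = 1.282 × 1.1374 = 1.4581.
Difference in means = 29.9 − 50.4 = -20.5000.
-20.5000 ± 1.4581 → (-21.96, -19.04).

(-21.96, -19.04)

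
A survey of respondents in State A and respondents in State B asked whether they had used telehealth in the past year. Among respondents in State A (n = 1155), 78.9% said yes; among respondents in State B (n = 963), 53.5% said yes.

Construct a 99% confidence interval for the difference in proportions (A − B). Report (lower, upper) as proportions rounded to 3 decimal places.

SE₁ = √(p̂₁(1−p̂₁)/n₁) = √(0.7890·0.2110/1155) = 0.01201; SE₂ = √(0.5350·0.4650/963) = 0.01607.
Independent samples: SE of the difference = √(SE₁² + SE₂²) = √(0.0001442401 + 0.0002582449) = 0.02006.
z* for 99% confidence is 2.576, so the margin of error is 2.576 × 0.02006 = 0.05167.
Point estimate p̂₁ − p̂₂ = 0.7890 − 0.5350 = 0.2540.
0.2540 ± 0.05167 → (0.202, 0.306).

(0.202, 0.306)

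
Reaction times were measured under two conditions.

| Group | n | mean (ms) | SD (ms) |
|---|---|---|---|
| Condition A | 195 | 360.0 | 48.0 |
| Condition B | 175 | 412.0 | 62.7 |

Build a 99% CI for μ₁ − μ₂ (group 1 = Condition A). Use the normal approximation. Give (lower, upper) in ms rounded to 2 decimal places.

(-67.08, -36.92)

SE₁ = s₁/√n₁ = 48.0/√195 = 3.4374; SE₂ = 62.7/√175 = 4.7397.
Independent samples, unequal variances: SE_diff = √(SE₁² + SE₂²) = √(11.81571876 + 22.46475609) = 5.8550.
z* = 2.576, so margin of error = 2.576 × 5.8550 = 15.0825.
Difference in means = 360.0 − 412.0 = -52.0000.
-52.0000 ± 15.0825 → (-67.08, -36.92).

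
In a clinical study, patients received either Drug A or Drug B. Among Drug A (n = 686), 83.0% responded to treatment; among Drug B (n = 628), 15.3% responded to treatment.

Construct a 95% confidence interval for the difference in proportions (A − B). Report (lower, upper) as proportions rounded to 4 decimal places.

The two standard errors are √(0.8300×0.1700/686) = 0.01434 and √(0.1530×0.8470/628) = 0.01437.
Because the samples are independent, SE_diff = √(0.01434² + 0.01437²) = 0.02030.
Using z* = 1.960 for 95%, ME = 1.960 × 0.02030 = 0.03979.
p̂₁ − p̂₂ = 0.6770; interval 0.6770 ± 0.03979 gives (0.6372, 0.7168).

(0.6372, 0.7168)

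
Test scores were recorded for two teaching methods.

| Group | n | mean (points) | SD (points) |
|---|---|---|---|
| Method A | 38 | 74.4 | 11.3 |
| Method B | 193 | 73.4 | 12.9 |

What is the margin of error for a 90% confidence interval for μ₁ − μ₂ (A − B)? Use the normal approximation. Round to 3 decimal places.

3.380

Per-group SEs: s₁/√n₁ = 11.3/√38 = 1.8331, s₂/√n₂ = 12.9/√193 = 0.9286.
Unpooled SE of the difference: √(3.36025561 + 0.86229796) = 2.0549.
Margin of error = z* · SE = 1.645 × 2.0549 = 3.3803.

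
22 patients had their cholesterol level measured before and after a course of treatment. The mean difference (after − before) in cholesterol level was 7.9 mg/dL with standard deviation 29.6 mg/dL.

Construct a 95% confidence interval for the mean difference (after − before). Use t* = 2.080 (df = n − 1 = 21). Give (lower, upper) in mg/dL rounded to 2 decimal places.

Paired design: SE = s_d/√n = 29.6/√22 = 6.3107.
t* = 2.080; margin of error = 2.080 × 6.3107 = 13.1263.
7.9 ± 13.1263 → (-5.23, 21.03).

(-5.23, 21.03)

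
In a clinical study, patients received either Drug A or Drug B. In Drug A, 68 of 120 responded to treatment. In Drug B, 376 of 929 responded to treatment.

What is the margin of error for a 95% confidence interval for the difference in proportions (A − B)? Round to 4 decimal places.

First, p̂₁ = 68/120 = 0.5667; p̂₂ = 376/929 = 0.4047.
The two standard errors are √(0.5667×0.4333/120) = 0.04524 and √(0.4047×0.5953/929) = 0.01610.
Because the samples are independent, SE_diff = √(0.04524² + 0.01610²) = 0.04802.
Using z* = 1.960 for 95%, ME = 1.960 × 0.04802 = 0.09412.

0.0941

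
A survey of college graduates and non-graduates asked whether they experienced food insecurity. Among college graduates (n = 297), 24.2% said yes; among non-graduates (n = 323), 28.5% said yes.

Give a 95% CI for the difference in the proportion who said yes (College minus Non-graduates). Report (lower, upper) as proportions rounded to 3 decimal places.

Each SE is √(p̂(1−p̂)/n): √(0.2420·0.7580/297) = 0.02485 and √(0.2850·0.7150/323) = 0.02512.
SE(p̂₁ − p̂₂) = √(SE₁² + SE₂²) = √(0.0006175225 + 0.0006310144) = 0.03533, since the two samples are independent.
At 95% confidence z* = 1.960; margin = 1.960 × 0.03533 = 0.06925.
The difference is 0.2420 − 0.2850 = -0.0430, so the interval is -0.0430 ± 0.06925 = (-0.112, 0.026).

(-0.112, 0.026)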